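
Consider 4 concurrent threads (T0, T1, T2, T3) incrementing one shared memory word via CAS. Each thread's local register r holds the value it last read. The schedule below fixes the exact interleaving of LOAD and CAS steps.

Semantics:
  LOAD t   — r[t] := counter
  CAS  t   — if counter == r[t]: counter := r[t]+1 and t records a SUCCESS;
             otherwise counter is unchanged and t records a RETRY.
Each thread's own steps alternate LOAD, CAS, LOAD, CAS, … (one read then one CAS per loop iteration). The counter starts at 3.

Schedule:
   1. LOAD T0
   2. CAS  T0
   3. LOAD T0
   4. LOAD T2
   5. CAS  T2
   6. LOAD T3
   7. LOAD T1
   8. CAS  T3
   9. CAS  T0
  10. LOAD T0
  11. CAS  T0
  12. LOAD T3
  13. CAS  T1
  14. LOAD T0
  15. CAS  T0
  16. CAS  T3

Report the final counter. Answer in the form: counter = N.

counter = 8

step 1: T0 LOAD ⇒ load; ctr=3 reg=3
step 2: T0 CAS ⇒ ok; ctr=4 reg=3
step 3: T0 LOAD ⇒ load; ctr=4 reg=4
step 4: T2 LOAD ⇒ load; ctr=4 reg=4
step 5: T2 CAS ⇒ ok; ctr=5 reg=4
step 6: T3 LOAD ⇒ load; ctr=5 reg=5
step 7: T1 LOAD ⇒ load; ctr=5 reg=5
step 8: T3 CAS ⇒ ok; ctr=6 reg=5
step 9: T0 CAS ⇒ retry; ctr=6 reg=4
step 10: T0 LOAD ⇒ load; ctr=6 reg=6
step 11: T0 CAS ⇒ ok; ctr=7 reg=6
step 12: T3 LOAD ⇒ load; ctr=7 reg=7
step 13: T1 CAS ⇒ retry; ctr=7 reg=5
step 14: T0 LOAD ⇒ load; ctr=7 reg=7
step 15: T0 CAS ⇒ ok; ctr=8 reg=7
step 16: T3 CAS ⇒ retry; ctr=8 reg=7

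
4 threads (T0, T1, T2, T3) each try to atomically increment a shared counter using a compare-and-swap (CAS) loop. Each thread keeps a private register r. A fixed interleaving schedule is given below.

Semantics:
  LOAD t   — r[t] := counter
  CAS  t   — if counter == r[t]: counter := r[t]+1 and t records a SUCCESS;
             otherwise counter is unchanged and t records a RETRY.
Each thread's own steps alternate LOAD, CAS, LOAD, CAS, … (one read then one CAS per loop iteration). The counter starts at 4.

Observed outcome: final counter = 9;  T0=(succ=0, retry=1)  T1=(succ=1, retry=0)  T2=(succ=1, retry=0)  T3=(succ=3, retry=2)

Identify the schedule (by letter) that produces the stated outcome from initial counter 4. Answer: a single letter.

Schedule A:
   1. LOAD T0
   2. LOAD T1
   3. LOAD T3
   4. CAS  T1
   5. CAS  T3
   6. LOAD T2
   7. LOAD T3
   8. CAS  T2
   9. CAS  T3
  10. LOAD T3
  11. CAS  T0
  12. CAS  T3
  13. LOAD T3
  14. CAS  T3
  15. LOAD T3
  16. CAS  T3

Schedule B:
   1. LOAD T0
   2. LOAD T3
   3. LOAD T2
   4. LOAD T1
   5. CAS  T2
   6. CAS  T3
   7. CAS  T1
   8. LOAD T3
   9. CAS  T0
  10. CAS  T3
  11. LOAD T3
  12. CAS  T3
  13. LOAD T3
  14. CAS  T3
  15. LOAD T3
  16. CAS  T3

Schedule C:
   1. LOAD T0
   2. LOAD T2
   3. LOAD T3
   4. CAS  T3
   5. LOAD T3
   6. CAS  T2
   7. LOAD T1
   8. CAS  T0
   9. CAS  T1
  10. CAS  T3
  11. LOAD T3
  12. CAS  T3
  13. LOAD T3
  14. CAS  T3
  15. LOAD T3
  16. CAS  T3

A

Tracing schedule A:
[1] T0.load  rd  (counter 4, T0.r 4)
[2] T1.load  rd  (counter 4, T1.r 4)
[3] T3.load  rd  (counter 4, T3.r 4)
[4] T1.cas  hit  (counter 5, T1.r 4)
[5] T3.cas  miss  (counter 5, T3.r 4)
[6] T2.load  rd  (counter 5, T2.r 5)
[7] T3.load  rd  (counter 5, T3.r 5)
[8] T2.cas  hit  (counter 6, T2.r 5)
[9] T3.cas  miss  (counter 6, T3.r 5)
[10] T3.load  rd  (counter 6, T3.r 6)
[11] T0.cas  miss  (counter 6, T0.r 4)
[12] T3.cas  hit  (counter 7, T3.r 6)
[13] T3.load  rd  (counter 7, T3.r 7)
[14] T3.cas  hit  (counter 8, T3.r 7)
[15] T3.load  rd  (counter 8, T3.r 8)
[16] T3.cas  hit  (counter 9, T3.r 8)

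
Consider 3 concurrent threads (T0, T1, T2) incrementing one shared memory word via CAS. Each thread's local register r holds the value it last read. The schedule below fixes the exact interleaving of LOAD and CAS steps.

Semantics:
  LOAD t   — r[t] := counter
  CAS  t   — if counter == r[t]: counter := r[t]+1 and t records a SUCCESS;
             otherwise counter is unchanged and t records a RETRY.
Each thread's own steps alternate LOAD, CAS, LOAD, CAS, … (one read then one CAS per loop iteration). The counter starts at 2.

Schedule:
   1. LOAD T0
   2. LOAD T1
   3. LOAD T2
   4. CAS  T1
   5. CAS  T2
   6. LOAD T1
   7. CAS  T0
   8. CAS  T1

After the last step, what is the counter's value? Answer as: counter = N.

counter = 4

T0 LOAD — after: cnt=2, r=2 — load
T1 LOAD — after: cnt=2, r=2 — load
T2 LOAD — after: cnt=2, r=2 — load
T1 CAS — after: cnt=3, r=2 — ok
T2 CAS — after: cnt=3, r=2 — retry
T1 LOAD — after: cnt=3, r=3 — load
T0 CAS — after: cnt=3, r=2 — retry
T1 CAS — after: cnt=4, r=3 — ok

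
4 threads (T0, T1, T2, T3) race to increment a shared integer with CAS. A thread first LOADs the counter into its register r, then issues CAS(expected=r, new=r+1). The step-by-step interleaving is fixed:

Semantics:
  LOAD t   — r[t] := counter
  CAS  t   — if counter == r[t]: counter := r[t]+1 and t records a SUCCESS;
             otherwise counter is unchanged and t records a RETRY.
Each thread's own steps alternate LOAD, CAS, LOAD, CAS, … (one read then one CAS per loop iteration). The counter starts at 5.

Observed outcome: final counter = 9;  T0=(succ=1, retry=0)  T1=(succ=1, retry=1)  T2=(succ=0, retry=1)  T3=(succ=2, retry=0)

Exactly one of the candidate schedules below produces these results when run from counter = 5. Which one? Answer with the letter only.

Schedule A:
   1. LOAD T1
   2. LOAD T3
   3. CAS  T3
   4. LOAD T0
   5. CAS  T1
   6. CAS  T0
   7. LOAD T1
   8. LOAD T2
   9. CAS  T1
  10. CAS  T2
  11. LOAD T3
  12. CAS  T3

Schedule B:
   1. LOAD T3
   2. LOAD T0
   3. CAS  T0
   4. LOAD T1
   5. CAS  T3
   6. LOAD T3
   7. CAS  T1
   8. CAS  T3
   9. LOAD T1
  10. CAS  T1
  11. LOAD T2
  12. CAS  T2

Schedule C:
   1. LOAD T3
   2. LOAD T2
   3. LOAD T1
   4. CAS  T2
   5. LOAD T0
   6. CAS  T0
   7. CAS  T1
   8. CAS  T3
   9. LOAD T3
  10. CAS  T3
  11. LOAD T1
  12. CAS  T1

Simulating candidate A:
T1 LOAD — after: cnt=5, r=5 — load
T3 LOAD — after: cnt=5, r=5 — load
T3 CAS — after: cnt=6, r=5 — ok
T0 LOAD — after: cnt=6, r=6 — load
T1 CAS — after: cnt=6, r=5 — retry
T0 CAS — after: cnt=7, r=6 — ok
T1 LOAD — after: cnt=7, r=7 — load
T2 LOAD — after: cnt=7, r=7 — load
T1 CAS — after: cnt=8, r=7 — ok
T2 CAS — after: cnt=8, r=7 — retry
T3 LOAD — after: cnt=8, r=8 — load
T3 CAS — after: cnt=9, r=8 — ok

A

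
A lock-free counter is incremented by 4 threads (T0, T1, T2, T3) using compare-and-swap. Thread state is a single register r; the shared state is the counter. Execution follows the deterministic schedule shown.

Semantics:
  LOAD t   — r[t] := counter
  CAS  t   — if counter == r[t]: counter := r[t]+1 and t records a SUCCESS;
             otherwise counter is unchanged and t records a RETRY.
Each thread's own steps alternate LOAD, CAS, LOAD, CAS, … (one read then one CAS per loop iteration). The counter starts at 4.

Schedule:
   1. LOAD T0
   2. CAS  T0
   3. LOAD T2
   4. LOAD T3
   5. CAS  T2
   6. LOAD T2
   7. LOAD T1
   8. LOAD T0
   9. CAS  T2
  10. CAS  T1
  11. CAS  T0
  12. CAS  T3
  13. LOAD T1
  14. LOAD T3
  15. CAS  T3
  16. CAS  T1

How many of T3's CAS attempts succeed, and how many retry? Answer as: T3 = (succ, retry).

T3 = (1, 1)

#1 T0 reads 4
#2 T0 CAS(4→5) writes; counter now 5
#3 T2 reads 5
#4 T3 reads 5
#5 T2 CAS(5→6) writes; counter now 6
#6 T2 reads 6
#7 T1 reads 6
#8 T0 reads 6
#9 T2 CAS(6→7) writes; counter now 7
#10 T1 CAS(6→7) fails; counter now 7
#11 T0 CAS(6→7) fails; counter now 7
#12 T3 CAS(5→6) fails; counter now 7
#13 T1 reads 7
#14 T3 reads 7
#15 T3 CAS(7→8) writes; counter now 8
#16 T1 CAS(7→8) fails; counter now 8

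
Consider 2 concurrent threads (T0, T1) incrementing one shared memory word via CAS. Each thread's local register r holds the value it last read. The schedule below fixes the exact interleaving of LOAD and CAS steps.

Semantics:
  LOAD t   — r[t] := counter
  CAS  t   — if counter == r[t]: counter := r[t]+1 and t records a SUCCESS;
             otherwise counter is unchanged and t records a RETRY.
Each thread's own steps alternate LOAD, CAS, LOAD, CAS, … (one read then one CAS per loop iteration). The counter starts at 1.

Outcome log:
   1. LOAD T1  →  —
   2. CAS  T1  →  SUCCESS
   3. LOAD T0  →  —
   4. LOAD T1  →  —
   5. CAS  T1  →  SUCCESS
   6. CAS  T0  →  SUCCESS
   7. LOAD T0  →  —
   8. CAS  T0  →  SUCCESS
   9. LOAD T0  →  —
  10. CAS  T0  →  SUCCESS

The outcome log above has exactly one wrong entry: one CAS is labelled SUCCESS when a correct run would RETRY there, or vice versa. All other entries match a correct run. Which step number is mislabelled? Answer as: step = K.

Reference trace:
#1 T1 reads 1
#2 T1 CAS(1→2) writes; counter now 2
#3 T0 reads 2
#4 T1 reads 2
#5 T1 CAS(2→3) writes; counter now 3
#6 T0 CAS(2→3) fails; counter now 3
#7 T0 reads 3
#8 T0 CAS(3→4) writes; counter now 4
#9 T0 reads 4
#10 T0 CAS(4→5) writes; counter now 5
Mismatch at 6.

step = 6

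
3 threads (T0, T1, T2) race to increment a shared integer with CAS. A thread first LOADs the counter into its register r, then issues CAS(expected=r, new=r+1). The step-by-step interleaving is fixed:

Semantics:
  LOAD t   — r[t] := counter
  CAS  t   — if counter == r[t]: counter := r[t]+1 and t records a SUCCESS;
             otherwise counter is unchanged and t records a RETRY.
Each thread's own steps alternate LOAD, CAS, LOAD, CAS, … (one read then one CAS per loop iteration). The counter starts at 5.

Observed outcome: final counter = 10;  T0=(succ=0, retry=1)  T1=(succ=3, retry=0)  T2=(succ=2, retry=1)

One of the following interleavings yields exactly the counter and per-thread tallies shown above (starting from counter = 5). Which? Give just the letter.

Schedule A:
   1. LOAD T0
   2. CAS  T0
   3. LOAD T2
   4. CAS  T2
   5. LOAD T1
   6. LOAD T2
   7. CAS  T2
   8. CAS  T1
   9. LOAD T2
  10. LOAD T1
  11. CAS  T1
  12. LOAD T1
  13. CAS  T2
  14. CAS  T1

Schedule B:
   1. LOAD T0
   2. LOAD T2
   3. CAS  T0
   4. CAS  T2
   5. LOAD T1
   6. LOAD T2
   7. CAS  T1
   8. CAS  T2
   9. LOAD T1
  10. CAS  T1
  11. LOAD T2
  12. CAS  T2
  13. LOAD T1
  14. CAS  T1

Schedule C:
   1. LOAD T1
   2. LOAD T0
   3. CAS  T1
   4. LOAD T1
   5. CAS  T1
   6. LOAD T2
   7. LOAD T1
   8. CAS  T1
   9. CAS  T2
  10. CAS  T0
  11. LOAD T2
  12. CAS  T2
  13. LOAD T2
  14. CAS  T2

Run C:
   1) LOAD T1:  M=5  r_T1=5
   2) LOAD T0:  M=5  r_T0=5
   3) CAS  T1:  M=6  r_T1=5 ✓
   4) LOAD T1:  M=6  r_T1=6
   5) CAS  T1:  M=7  r_T1=6 ✓
   6) LOAD T2:  M=7  r_T2=7
   7) LOAD T1:  M=7  r_T1=7
   8) CAS  T1:  M=8  r_T1=7 ✓
   9) CAS  T2:  M=8  r_T2=7 ✗
  10) CAS  T0:  M=8  r_T0=5 ✗
  11) LOAD T2:  M=8  r_T2=8
  12) CAS  T2:  M=9  r_T2=8 ✓
  13) LOAD T2:  M=9  r_T2=9
  14) CAS  T2:  M=10  r_T2=9 ✓

C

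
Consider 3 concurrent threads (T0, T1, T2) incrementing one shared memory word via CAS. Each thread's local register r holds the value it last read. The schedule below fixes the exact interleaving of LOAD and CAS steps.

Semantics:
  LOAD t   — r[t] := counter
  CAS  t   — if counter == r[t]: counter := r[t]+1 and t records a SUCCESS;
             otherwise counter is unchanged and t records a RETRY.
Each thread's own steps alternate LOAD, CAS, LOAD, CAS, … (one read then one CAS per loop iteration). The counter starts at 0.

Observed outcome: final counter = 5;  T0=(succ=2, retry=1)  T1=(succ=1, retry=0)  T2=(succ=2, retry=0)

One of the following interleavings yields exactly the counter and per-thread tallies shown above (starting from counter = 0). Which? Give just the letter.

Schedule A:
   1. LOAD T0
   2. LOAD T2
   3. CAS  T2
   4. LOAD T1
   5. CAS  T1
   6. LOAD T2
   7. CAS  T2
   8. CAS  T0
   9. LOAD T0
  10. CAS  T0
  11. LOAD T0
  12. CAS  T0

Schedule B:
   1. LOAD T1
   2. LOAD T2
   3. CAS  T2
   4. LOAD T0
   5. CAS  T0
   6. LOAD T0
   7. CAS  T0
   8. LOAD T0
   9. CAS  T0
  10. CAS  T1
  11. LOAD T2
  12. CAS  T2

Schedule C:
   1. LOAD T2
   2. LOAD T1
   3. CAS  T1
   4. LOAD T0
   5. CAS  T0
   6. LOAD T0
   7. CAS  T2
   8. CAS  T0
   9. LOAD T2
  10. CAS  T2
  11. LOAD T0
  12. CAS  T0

A

Simulating candidate A:
T0 LOAD — after: cnt=0, r=0 — load
T2 LOAD — after: cnt=0, r=0 — load
T2 CAS — after: cnt=1, r=0 — ok
T1 LOAD — after: cnt=1, r=1 — load
T1 CAS — after: cnt=2, r=1 — ok
T2 LOAD — after: cnt=2, r=2 — load
T2 CAS — after: cnt=3, r=2 — ok
T0 CAS — after: cnt=3, r=0 — retry
T0 LOAD — after: cnt=3, r=3 — load
T0 CAS — after: cnt=4, r=3 — ok
T0 LOAD — after: cnt=4, r=4 — load
T0 CAS — after: cnt=5, r=4 — ok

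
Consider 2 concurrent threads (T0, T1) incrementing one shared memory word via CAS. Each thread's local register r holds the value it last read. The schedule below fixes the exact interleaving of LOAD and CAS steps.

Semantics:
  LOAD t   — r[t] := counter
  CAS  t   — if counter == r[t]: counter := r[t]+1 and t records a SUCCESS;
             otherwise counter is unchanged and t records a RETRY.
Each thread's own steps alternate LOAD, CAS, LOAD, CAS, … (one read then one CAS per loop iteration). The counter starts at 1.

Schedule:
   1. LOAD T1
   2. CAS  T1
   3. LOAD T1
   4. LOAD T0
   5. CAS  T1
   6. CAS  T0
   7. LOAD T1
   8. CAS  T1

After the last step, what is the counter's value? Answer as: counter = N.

counter = 4

T1 LOAD — after: cnt=1, r=1 — load
T1 CAS — after: cnt=2, r=1 — ok
T1 LOAD — after: cnt=2, r=2 — load
T0 LOAD — after: cnt=2, r=2 — load
T1 CAS — after: cnt=3, r=2 — ok
T0 CAS — after: cnt=3, r=2 — retry
T1 LOAD — after: cnt=3, r=3 — load
T1 CAS — after: cnt=4, r=3 — ok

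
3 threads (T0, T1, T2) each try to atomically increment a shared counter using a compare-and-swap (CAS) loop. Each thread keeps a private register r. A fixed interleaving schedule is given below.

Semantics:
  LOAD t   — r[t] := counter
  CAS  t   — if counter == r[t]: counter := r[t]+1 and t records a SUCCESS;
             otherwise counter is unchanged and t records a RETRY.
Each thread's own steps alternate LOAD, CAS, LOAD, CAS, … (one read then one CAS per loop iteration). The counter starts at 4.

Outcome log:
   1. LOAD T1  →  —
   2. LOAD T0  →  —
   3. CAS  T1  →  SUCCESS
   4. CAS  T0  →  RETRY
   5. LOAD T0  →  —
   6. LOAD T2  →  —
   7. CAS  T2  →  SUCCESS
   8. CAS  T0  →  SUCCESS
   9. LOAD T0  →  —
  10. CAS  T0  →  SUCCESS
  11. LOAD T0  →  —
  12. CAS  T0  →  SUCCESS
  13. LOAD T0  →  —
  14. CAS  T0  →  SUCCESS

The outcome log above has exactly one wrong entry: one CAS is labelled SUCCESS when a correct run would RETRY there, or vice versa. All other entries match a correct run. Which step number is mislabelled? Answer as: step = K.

step = 8

Re-executing:
#1 T1 reads 4
#2 T0 reads 4
#3 T1 CAS(4→5) writes; counter now 5
#4 T0 CAS(4→5) fails; counter now 5
#5 T0 reads 5
#6 T2 reads 5
#7 T2 CAS(5→6) writes; counter now 6
#8 T0 CAS(5→6) fails; counter now 6
#9 T0 reads 6
#10 T0 CAS(6→7) writes; counter now 7
#11 T0 reads 7
#12 T0 CAS(7→8) writes; counter now 8
#13 T0 reads 8
#14 T0 CAS(8→9) writes; counter now 9
Flip is step 8.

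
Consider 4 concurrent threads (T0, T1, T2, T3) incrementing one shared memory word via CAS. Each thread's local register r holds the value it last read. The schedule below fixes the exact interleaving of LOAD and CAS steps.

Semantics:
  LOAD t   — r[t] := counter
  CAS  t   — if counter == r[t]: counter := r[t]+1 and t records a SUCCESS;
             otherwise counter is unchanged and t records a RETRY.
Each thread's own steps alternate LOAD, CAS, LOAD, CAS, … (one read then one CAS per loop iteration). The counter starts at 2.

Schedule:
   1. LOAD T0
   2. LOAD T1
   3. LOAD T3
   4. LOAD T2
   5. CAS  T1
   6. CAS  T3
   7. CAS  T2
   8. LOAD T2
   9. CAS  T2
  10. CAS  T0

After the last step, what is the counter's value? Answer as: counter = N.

#1 T0 reads 2
#2 T1 reads 2
#3 T3 reads 2
#4 T2 reads 2
#5 T1 CAS(2→3) writes; counter now 3
#6 T3 CAS(2→3) fails; counter now 3
#7 T2 CAS(2→3) fails; counter now 3
#8 T2 reads 3
#9 T2 CAS(3→4) writes; counter now 4
#10 T0 CAS(2→3) fails; counter now 4

counter = 4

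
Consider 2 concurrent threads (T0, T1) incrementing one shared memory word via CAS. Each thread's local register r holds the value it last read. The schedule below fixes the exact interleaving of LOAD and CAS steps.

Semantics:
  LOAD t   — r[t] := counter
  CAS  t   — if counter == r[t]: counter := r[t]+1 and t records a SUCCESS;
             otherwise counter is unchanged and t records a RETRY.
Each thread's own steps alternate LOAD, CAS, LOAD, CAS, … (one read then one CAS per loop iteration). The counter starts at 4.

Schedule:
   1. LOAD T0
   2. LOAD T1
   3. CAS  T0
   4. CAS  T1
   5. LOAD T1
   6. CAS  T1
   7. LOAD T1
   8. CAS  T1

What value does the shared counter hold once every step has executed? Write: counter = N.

   1) LOAD T0:  M=4  r_T0=4
   2) LOAD T1:  M=4  r_T1=4
   3) CAS  T0:  M=5  r_T0=4 ✓
   4) CAS  T1:  M=5  r_T1=4 ✗
   5) LOAD T1:  M=5  r_T1=5
   6) CAS  T1:  M=6  r_T1=5 ✓
   7) LOAD T1:  M=6  r_T1=6
   8) CAS  T1:  M=7  r_T1=6 ✓

counter = 7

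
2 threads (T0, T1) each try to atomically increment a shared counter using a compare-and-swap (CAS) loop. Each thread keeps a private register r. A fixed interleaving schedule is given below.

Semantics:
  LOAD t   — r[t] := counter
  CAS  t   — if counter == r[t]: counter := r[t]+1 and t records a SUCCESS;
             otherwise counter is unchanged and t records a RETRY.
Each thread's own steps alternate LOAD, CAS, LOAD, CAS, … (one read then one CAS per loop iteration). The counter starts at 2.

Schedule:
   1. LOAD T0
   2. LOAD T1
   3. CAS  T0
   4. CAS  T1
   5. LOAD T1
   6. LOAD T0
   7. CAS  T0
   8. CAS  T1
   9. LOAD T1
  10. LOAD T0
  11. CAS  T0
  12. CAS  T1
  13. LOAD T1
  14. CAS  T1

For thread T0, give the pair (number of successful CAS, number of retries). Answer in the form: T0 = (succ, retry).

T0 = (3, 0)

T0 LOAD — after: cnt=2, r=2 — load
T1 LOAD — after: cnt=2, r=2 — load
T0 CAS — after: cnt=3, r=2 — ok
T1 CAS — after: cnt=3, r=2 — retry
T1 LOAD — after: cnt=3, r=3 — load
T0 LOAD — after: cnt=3, r=3 — load
T0 CAS — after: cnt=4, r=3 — ok
T1 CAS — after: cnt=4, r=3 — retry
T1 LOAD — after: cnt=4, r=4 — load
T0 LOAD — after: cnt=4, r=4 — load
T0 CAS — after: cnt=5, r=4 — ok
T1 CAS — after: cnt=5, r=4 — retry
T1 LOAD — after: cnt=5, r=5 — load
T1 CAS — after: cnt=6, r=5 — ok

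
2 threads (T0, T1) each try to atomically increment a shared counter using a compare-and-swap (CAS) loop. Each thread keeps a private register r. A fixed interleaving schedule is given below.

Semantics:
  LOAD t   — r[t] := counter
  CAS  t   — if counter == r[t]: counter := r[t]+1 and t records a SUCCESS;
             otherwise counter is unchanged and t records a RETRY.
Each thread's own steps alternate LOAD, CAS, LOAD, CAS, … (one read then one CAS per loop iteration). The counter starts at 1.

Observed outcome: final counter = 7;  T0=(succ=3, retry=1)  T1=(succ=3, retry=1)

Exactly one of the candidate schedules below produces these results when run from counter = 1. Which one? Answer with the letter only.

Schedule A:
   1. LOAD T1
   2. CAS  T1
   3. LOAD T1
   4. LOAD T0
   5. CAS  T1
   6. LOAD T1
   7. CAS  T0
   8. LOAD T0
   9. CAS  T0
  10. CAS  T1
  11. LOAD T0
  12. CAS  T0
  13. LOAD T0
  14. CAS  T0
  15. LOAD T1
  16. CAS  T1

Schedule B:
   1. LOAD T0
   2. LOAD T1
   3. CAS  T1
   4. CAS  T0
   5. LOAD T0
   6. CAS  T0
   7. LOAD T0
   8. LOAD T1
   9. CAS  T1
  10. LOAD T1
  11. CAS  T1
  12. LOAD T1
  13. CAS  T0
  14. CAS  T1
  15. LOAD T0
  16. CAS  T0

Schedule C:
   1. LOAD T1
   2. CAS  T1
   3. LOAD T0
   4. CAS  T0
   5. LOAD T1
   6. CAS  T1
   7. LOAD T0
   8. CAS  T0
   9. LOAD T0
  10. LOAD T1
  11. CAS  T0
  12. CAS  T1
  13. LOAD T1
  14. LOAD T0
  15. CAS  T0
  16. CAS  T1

Simulating candidate A:
[1] T1.load  rd  (counter 1, T1.r 1)
[2] T1.cas  hit  (counter 2, T1.r 1)
[3] T1.load  rd  (counter 2, T1.r 2)
[4] T0.load  rd  (counter 2, T0.r 2)
[5] T1.cas  hit  (counter 3, T1.r 2)
[6] T1.load  rd  (counter 3, T1.r 3)
[7] T0.cas  miss  (counter 3, T0.r 2)
[8] T0.load  rd  (counter 3, T0.r 3)
[9] T0.cas  hit  (counter 4, T0.r 3)
[10] T1.cas  miss  (counter 4, T1.r 3)
[11] T0.load  rd  (counter 4, T0.r 4)
[12] T0.cas  hit  (counter 5, T0.r 4)
[13] T0.load  rd  (counter 5, T0.r 5)
[14] T0.cas  hit  (counter 6, T0.r 5)
[15] T1.load  rd  (counter 6, T1.r 6)
[16] T1.cas  hit  (counter 7, T1.r 6)

A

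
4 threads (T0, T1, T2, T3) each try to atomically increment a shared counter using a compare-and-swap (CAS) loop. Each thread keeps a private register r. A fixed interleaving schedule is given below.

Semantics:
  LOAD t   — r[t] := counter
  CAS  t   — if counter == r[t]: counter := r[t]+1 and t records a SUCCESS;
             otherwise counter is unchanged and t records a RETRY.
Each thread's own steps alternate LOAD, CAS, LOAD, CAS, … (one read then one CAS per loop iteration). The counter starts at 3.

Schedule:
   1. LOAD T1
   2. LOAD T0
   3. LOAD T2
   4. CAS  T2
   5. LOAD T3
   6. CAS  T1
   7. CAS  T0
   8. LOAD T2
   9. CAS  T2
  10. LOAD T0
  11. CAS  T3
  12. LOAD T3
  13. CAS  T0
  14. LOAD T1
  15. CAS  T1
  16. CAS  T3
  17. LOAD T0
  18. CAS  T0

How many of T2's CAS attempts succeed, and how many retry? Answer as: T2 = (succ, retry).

T2 = (2, 0)

   1) LOAD T1:  M=3  r_T1=3
   2) LOAD T0:  M=3  r_T0=3
   3) LOAD T2:  M=3  r_T2=3
   4) CAS  T2:  M=4  r_T2=3 ✓
   5) LOAD T3:  M=4  r_T3=4
   6) CAS  T1:  M=4  r_T1=3 ✗
   7) CAS  T0:  M=4  r_T0=3 ✗
   8) LOAD T2:  M=4  r_T2=4
   9) CAS  T2:  M=5  r_T2=4 ✓
  10) LOAD T0:  M=5  r_T0=5
  11) CAS  T3:  M=5  r_T3=4 ✗
  12) LOAD T3:  M=5  r_T3=5
  13) CAS  T0:  M=6  r_T0=5 ✓
  14) LOAD T1:  M=6  r_T1=6
  15) CAS  T1:  M=7  r_T1=6 ✓
  16) CAS  T3:  M=7  r_T3=5 ✗
  17) LOAD T0:  M=7  r_T0=7
  18) CAS  T0:  M=8  r_T0=7 ✓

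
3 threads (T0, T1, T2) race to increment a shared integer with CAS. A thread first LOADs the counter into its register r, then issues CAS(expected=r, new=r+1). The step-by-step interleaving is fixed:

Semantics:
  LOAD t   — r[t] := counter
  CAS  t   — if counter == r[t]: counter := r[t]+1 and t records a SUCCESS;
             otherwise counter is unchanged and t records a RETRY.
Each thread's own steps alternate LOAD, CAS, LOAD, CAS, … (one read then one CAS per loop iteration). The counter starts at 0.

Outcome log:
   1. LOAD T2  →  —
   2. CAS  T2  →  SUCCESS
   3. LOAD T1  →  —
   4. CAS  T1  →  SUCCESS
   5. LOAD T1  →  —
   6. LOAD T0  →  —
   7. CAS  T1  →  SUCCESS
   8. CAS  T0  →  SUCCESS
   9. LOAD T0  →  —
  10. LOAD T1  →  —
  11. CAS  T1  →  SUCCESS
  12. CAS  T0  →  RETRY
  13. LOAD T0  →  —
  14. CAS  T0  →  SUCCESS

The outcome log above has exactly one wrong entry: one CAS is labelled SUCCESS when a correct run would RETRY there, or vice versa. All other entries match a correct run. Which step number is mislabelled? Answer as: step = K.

Re-executing:
step 1: T2 LOAD ⇒ load; ctr=0 reg=0
step 2: T2 CAS ⇒ ok; ctr=1 reg=0
step 3: T1 LOAD ⇒ load; ctr=1 reg=1
step 4: T1 CAS ⇒ ok; ctr=2 reg=1
step 5: T1 LOAD ⇒ load; ctr=2 reg=2
step 6: T0 LOAD ⇒ load; ctr=2 reg=2
step 7: T1 CAS ⇒ ok; ctr=3 reg=2
step 8: T0 CAS ⇒ retry; ctr=3 reg=2
step 9: T0 LOAD ⇒ load; ctr=3 reg=3
step 10: T1 LOAD ⇒ load; ctr=3 reg=3
step 11: T1 CAS ⇒ ok; ctr=4 reg=3
step 12: T0 CAS ⇒ retry; ctr=4 reg=3
step 13: T0 LOAD ⇒ load; ctr=4 reg=4
step 14: T0 CAS ⇒ ok; ctr=5 reg=4
Flip is step 8.

step = 8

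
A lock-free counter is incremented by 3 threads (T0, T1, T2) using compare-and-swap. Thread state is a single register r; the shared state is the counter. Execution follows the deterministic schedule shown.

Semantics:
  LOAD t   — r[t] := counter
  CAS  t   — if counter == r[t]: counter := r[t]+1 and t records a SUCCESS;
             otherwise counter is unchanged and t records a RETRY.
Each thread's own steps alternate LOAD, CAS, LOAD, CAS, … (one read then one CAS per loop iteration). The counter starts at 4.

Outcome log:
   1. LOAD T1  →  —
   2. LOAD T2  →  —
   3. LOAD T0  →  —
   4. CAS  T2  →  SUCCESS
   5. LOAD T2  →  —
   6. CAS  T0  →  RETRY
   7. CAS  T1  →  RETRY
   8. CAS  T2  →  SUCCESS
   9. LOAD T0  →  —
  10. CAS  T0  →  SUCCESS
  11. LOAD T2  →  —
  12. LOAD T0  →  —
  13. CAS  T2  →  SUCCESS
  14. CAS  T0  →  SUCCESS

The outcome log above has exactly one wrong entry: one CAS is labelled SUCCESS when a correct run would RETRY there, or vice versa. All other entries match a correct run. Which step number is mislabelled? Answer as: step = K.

Re-executing:
1. LOAD T1 → mem=4 r[T1]=4 [LOAD]
2. LOAD T2 → mem=4 r[T2]=4 [LOAD]
3. LOAD T0 → mem=4 r[T0]=4 [LOAD]
4. CAS T2 → mem=5 r[T2]=4 [OK]
5. LOAD T2 → mem=5 r[T2]=5 [LOAD]
6. CAS T0 → mem=5 r[T0]=4 [RETRY]
7. CAS T1 → mem=5 r[T1]=4 [RETRY]
8. CAS T2 → mem=6 r[T2]=5 [OK]
9. LOAD T0 → mem=6 r[T0]=6 [LOAD]
10. CAS T0 → mem=7 r[T0]=6 [OK]
11. LOAD T2 → mem=7 r[T2]=7 [LOAD]
12. LOAD T0 → mem=7 r[T0]=7 [LOAD]
13. CAS T2 → mem=8 r[T2]=7 [OK]
14. CAS T0 → mem=8 r[T0]=7 [RETRY]
Flip is step 14.

step = 14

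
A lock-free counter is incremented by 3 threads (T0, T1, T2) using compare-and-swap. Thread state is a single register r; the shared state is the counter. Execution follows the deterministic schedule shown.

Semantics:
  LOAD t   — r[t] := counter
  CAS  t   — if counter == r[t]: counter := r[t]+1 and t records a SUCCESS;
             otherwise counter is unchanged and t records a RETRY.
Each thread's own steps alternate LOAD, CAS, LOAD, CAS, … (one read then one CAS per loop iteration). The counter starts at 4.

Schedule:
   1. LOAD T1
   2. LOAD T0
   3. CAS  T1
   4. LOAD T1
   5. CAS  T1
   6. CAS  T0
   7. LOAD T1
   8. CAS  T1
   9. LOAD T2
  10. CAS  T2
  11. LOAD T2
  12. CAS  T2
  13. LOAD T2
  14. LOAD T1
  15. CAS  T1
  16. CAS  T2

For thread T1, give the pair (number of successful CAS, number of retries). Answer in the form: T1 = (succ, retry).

step 1: T1 LOAD ⇒ load; ctr=4 reg=4
step 2: T0 LOAD ⇒ load; ctr=4 reg=4
step 3: T1 CAS ⇒ ok; ctr=5 reg=4
step 4: T1 LOAD ⇒ load; ctr=5 reg=5
step 5: T1 CAS ⇒ ok; ctr=6 reg=5
step 6: T0 CAS ⇒ retry; ctr=6 reg=4
step 7: T1 LOAD ⇒ load; ctr=6 reg=6
step 8: T1 CAS ⇒ ok; ctr=7 reg=6
step 9: T2 LOAD ⇒ load; ctr=7 reg=7
step 10: T2 CAS ⇒ ok; ctr=8 reg=7
step 11: T2 LOAD ⇒ load; ctr=8 reg=8
step 12: T2 CAS ⇒ ok; ctr=9 reg=8
step 13: T2 LOAD ⇒ load; ctr=9 reg=9
step 14: T1 LOAD ⇒ load; ctr=9 reg=9
step 15: T1 CAS ⇒ ok; ctr=10 reg=9
step 16: T2 CAS ⇒ retry; ctr=10 reg=9

T1 = (4, 0)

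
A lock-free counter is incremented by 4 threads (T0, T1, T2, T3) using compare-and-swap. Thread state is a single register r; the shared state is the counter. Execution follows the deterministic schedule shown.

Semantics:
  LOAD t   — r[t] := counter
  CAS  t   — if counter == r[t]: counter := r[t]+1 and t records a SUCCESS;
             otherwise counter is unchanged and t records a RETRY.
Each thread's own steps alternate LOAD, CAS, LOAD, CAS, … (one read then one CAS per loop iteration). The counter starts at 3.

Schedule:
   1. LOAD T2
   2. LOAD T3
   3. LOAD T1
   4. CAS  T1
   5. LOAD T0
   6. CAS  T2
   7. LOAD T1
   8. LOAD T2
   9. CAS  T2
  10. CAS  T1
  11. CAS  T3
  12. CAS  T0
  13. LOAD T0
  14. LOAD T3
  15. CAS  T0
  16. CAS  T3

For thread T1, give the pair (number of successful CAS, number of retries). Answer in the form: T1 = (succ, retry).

T2 LOAD — after: cnt=3, r=3 — load
T3 LOAD — after: cnt=3, r=3 — load
T1 LOAD — after: cnt=3, r=3 — load
T1 CAS — after: cnt=4, r=3 — ok
T0 LOAD — after: cnt=4, r=4 — load
T2 CAS — after: cnt=4, r=3 — retry
T1 LOAD — after: cnt=4, r=4 — load
T2 LOAD — after: cnt=4, r=4 — load
T2 CAS — after: cnt=5, r=4 — ok
T1 CAS — after: cnt=5, r=4 — retry
T3 CAS — after: cnt=5, r=3 — retry
T0 CAS — after: cnt=5, r=4 — retry
T0 LOAD — after: cnt=5, r=5 — load
T3 LOAD — after: cnt=5, r=5 — load
T0 CAS — after: cnt=6, r=5 — ok
T3 CAS — after: cnt=6, r=5 — retry

T1 = (1, 1)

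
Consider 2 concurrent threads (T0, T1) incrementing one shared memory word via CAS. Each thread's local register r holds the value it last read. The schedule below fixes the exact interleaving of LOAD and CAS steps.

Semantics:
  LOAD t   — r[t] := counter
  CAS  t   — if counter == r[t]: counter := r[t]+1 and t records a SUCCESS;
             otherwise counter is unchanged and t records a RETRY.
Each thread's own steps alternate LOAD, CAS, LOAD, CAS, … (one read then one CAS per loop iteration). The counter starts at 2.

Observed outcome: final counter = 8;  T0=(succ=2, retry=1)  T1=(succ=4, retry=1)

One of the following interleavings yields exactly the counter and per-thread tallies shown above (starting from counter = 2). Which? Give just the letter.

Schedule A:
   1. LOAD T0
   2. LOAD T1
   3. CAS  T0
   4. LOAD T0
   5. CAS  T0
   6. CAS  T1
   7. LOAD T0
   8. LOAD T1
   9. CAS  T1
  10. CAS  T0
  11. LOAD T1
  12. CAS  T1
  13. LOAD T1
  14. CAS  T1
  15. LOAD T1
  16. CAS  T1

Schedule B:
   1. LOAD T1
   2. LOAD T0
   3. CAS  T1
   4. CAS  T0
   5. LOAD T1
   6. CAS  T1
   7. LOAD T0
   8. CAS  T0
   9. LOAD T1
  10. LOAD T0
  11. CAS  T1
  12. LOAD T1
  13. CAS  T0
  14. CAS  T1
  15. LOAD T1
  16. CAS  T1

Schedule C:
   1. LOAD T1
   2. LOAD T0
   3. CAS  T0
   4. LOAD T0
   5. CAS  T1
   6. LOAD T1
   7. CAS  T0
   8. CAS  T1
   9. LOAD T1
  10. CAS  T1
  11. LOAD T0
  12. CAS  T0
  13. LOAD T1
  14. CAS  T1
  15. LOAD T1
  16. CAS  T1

A

Simulating candidate A:
step 1: T0 LOAD ⇒ load; ctr=2 reg=2
step 2: T1 LOAD ⇒ load; ctr=2 reg=2
step 3: T0 CAS ⇒ ok; ctr=3 reg=2
step 4: T0 LOAD ⇒ load; ctr=3 reg=3
step 5: T0 CAS ⇒ ok; ctr=4 reg=3
step 6: T1 CAS ⇒ retry; ctr=4 reg=2
step 7: T0 LOAD ⇒ load; ctr=4 reg=4
step 8: T1 LOAD ⇒ load; ctr=4 reg=4
step 9: T1 CAS ⇒ ok; ctr=5 reg=4
step 10: T0 CAS ⇒ retry; ctr=5 reg=4
step 11: T1 LOAD ⇒ load; ctr=5 reg=5
step 12: T1 CAS ⇒ ok; ctr=6 reg=5
step 13: T1 LOAD ⇒ load; ctr=6 reg=6
step 14: T1 CAS ⇒ ok; ctr=7 reg=6
step 15: T1 LOAD ⇒ load; ctr=7 reg=7
step 16: T1 CAS ⇒ ok; ctr=8 reg=7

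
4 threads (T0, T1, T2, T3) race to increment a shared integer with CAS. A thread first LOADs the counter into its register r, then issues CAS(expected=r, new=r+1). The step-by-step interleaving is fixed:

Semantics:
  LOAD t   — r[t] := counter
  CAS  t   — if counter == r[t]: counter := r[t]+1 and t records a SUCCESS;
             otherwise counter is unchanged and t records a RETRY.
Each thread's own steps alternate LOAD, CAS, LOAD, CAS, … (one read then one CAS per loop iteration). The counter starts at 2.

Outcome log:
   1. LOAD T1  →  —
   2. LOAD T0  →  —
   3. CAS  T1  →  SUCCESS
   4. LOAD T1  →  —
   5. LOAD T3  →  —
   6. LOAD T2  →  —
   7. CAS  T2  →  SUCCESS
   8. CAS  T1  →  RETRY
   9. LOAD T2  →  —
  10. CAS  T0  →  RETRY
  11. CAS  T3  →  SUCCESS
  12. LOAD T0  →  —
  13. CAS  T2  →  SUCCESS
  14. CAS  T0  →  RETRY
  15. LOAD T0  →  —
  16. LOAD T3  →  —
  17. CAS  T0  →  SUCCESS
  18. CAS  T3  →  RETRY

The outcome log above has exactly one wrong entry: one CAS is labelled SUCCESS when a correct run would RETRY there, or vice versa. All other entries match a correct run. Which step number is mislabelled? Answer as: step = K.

step = 11

Reference trace:
1. LOAD T1 → mem=2 r[T1]=2 [LOAD]
2. LOAD T0 → mem=2 r[T0]=2 [LOAD]
3. CAS T1 → mem=3 r[T1]=2 [OK]
4. LOAD T1 → mem=3 r[T1]=3 [LOAD]
5. LOAD T3 → mem=3 r[T3]=3 [LOAD]
6. LOAD T2 → mem=3 r[T2]=3 [LOAD]
7. CAS T2 → mem=4 r[T2]=3 [OK]
8. CAS T1 → mem=4 r[T1]=3 [RETRY]
9. LOAD T2 → mem=4 r[T2]=4 [LOAD]
10. CAS T0 → mem=4 r[T0]=2 [RETRY]
11. CAS T3 → mem=4 r[T3]=3 [RETRY]
12. LOAD T0 → mem=4 r[T0]=4 [LOAD]
13. CAS T2 → mem=5 r[T2]=4 [OK]
14. CAS T0 → mem=5 r[T0]=4 [RETRY]
15. LOAD T0 → mem=5 r[T0]=5 [LOAD]
16. LOAD T3 → mem=5 r[T3]=5 [LOAD]
17. CAS T0 → mem=6 r[T0]=5 [OK]
18. CAS T3 → mem=6 r[T3]=5 [RETRY]
Log disagrees first at step 11.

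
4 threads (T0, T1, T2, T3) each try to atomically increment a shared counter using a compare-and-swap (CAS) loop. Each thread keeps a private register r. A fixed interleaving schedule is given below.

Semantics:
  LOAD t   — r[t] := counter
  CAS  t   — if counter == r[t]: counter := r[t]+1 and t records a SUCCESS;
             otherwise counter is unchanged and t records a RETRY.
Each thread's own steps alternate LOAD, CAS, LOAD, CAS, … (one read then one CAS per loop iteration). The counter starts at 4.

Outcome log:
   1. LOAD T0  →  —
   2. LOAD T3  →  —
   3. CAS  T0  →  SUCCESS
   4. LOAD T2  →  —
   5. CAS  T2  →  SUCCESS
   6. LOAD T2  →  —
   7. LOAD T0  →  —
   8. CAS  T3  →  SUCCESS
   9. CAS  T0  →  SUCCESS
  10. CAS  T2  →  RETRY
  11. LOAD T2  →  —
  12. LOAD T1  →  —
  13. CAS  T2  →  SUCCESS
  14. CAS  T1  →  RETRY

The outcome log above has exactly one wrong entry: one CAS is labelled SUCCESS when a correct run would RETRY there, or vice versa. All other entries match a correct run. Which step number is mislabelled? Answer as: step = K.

step = 8

Re-executing:
#1 T0 reads 4
#2 T3 reads 4
#3 T0 CAS(4→5) writes; counter now 5
#4 T2 reads 5
#5 T2 CAS(5→6) writes; counter now 6
#6 T2 reads 6
#7 T0 reads 6
#8 T3 CAS(4→5) fails; counter now 6
#9 T0 CAS(6→7) writes; counter now 7
#10 T2 CAS(6→7) fails; counter now 7
#11 T2 reads 7
#12 T1 reads 7
#13 T2 CAS(7→8) writes; counter now 8
#14 T1 CAS(7→8) fails; counter now 8
Flip is step 8.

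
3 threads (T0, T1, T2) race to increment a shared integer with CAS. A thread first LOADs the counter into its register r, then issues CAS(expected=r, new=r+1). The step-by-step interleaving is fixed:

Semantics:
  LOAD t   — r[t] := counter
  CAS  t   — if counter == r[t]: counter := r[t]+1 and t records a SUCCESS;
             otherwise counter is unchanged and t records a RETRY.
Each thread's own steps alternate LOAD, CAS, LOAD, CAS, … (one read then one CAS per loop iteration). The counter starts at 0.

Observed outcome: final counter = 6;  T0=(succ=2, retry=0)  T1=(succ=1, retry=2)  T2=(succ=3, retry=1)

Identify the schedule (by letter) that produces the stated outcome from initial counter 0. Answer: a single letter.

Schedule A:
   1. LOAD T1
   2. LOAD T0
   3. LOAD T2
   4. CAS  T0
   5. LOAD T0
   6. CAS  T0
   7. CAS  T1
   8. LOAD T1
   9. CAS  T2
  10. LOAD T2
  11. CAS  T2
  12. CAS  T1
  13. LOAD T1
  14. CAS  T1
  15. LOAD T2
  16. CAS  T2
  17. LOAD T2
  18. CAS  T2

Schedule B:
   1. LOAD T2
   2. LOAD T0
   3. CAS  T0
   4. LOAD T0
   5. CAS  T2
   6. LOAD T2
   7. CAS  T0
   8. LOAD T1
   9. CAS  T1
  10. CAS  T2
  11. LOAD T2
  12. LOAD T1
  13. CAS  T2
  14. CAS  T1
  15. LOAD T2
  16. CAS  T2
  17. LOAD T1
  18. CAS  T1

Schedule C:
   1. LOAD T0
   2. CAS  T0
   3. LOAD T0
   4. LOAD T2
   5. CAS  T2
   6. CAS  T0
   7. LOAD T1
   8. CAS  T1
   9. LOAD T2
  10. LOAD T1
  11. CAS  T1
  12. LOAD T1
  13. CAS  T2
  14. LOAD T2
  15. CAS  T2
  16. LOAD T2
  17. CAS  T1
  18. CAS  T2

Simulating candidate A:
[1] T1.load  rd  (counter 0, T1.r 0)
[2] T0.load  rd  (counter 0, T0.r 0)
[3] T2.load  rd  (counter 0, T2.r 0)
[4] T0.cas  hit  (counter 1, T0.r 0)
[5] T0.load  rd  (counter 1, T0.r 1)
[6] T0.cas  hit  (counter 2, T0.r 1)
[7] T1.cas  miss  (counter 2, T1.r 0)
[8] T1.load  rd  (counter 2, T1.r 2)
[9] T2.cas  miss  (counter 2, T2.r 0)
[10] T2.load  rd  (counter 2, T2.r 2)
[11] T2.cas  hit  (counter 3, T2.r 2)
[12] T1.cas  miss  (counter 3, T1.r 2)
[13] T1.load  rd  (counter 3, T1.r 3)
[14] T1.cas  hit  (counter 4, T1.r 3)
[15] T2.load  rd  (counter 4, T2.r 4)
[16] T2.cas  hit  (counter 5, T2.r 4)
[17] T2.load  rd  (counter 5, T2.r 5)
[18] T2.cas  hit  (counter 6, T2.r 5)

A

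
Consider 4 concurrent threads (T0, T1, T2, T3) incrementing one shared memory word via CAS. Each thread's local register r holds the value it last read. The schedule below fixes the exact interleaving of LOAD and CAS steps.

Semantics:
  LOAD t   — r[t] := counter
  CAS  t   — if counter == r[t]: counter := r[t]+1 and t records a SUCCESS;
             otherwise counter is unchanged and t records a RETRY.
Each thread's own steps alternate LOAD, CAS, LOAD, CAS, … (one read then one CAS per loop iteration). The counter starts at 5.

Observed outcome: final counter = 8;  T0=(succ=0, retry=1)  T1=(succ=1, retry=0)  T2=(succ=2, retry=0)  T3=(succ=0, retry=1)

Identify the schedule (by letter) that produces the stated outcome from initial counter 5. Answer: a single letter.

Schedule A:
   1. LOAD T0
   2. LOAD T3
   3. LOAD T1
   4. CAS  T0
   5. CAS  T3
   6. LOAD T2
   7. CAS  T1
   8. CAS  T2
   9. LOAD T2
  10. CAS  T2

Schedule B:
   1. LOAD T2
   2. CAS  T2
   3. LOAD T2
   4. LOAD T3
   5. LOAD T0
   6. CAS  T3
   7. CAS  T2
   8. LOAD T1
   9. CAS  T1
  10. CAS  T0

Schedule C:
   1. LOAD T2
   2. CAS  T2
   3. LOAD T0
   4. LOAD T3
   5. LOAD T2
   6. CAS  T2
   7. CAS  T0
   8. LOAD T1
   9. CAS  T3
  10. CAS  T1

Tracing schedule C:
step 1: T2 LOAD ⇒ load; ctr=5 reg=5
step 2: T2 CAS ⇒ ok; ctr=6 reg=5
step 3: T0 LOAD ⇒ load; ctr=6 reg=6
step 4: T3 LOAD ⇒ load; ctr=6 reg=6
step 5: T2 LOAD ⇒ load; ctr=6 reg=6
step 6: T2 CAS ⇒ ok; ctr=7 reg=6
step 7: T0 CAS ⇒ retry; ctr=7 reg=6
step 8: T1 LOAD ⇒ load; ctr=7 reg=7
step 9: T3 CAS ⇒ retry; ctr=7 reg=6
step 10: T1 CAS ⇒ ok; ctr=8 reg=7

C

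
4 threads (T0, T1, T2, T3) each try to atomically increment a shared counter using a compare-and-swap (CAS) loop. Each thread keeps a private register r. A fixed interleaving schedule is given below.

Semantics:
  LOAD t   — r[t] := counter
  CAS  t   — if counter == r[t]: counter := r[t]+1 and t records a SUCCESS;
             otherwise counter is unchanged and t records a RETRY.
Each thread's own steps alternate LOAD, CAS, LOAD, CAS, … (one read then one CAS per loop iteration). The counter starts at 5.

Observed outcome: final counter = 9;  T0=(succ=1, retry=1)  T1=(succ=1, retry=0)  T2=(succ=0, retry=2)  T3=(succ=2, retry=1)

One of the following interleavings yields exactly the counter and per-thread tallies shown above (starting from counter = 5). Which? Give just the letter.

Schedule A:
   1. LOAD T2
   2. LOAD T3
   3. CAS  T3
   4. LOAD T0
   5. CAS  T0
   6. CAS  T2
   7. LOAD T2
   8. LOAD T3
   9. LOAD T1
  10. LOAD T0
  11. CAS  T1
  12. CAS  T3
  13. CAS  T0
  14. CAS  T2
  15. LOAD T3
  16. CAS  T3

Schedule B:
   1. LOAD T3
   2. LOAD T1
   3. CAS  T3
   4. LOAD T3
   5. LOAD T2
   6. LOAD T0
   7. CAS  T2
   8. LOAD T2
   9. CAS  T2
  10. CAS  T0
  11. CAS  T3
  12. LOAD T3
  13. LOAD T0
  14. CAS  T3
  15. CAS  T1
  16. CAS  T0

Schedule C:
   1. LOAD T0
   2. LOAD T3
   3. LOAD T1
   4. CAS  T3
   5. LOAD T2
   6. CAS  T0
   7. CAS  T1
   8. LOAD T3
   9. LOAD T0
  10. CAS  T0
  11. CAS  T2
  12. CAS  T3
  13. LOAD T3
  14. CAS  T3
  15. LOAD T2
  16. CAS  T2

Run A:
T2 LOAD — after: cnt=5, r=5 — load
T3 LOAD — after: cnt=5, r=5 — load
T3 CAS — after: cnt=6, r=5 — ok
T0 LOAD — after: cnt=6, r=6 — load
T0 CAS — after: cnt=7, r=6 — ok
T2 CAS — after: cnt=7, r=5 — retry
T2 LOAD — after: cnt=7, r=7 — load
T3 LOAD — after: cnt=7, r=7 — load
T1 LOAD — after: cnt=7, r=7 — load
T0 LOAD — after: cnt=7, r=7 — load
T1 CAS — after: cnt=8, r=7 — ok
T3 CAS — after: cnt=8, r=7 — retry
T0 CAS — after: cnt=8, r=7 — retry
T2 CAS — after: cnt=8, r=7 — retry
T3 LOAD — after: cnt=8, r=8 — load
T3 CAS — after: cnt=9, r=8 — ok

A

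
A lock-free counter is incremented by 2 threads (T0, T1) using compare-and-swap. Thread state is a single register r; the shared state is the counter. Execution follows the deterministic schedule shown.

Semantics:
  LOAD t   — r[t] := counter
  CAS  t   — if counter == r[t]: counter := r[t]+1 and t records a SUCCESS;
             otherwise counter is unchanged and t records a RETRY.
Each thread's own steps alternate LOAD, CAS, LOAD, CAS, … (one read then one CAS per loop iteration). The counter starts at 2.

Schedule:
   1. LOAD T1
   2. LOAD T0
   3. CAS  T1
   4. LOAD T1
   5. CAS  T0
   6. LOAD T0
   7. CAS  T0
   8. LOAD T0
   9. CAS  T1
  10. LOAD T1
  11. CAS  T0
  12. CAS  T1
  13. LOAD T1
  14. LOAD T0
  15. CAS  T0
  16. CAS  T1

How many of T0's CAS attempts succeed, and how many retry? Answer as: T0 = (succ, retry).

T0 = (3, 1)

#1 T1 reads 2
#2 T0 reads 2
#3 T1 CAS(2→3) writes; counter now 3
#4 T1 reads 3
#5 T0 CAS(2→3) fails; counter now 3
#6 T0 reads 3
#7 T0 CAS(3→4) writes; counter now 4
#8 T0 reads 4
#9 T1 CAS(3→4) fails; counter now 4
#10 T1 reads 4
#11 T0 CAS(4→5) writes; counter now 5
#12 T1 CAS(4→5) fails; counter now 5
#13 T1 reads 5
#14 T0 reads 5
#15 T0 CAS(5→6) writes; counter now 6
#16 T1 CAS(5→6) fails; counter now 6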